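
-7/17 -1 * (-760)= 12913/17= 759.59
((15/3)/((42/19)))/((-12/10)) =-475/252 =-1.88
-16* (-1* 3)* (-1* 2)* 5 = -480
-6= -6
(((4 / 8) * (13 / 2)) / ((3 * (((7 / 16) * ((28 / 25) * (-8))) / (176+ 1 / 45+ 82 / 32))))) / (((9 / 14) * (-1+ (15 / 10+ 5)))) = -13.96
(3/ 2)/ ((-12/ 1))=-1/ 8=-0.12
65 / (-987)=-65 / 987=-0.07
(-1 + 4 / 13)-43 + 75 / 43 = -23449 / 559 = -41.95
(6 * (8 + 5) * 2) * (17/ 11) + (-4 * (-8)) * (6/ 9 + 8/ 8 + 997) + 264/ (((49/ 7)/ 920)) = 15452876/ 231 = 66895.57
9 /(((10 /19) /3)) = 513 /10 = 51.30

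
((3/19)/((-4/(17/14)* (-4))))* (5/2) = 255/8512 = 0.03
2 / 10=1 / 5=0.20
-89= -89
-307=-307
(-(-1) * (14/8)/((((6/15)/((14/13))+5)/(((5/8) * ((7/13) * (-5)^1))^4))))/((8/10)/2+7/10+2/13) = 1148916015625/551525318656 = 2.08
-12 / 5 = -2.40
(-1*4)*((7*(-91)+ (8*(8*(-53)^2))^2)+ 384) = -129277639692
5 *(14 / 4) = 35 / 2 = 17.50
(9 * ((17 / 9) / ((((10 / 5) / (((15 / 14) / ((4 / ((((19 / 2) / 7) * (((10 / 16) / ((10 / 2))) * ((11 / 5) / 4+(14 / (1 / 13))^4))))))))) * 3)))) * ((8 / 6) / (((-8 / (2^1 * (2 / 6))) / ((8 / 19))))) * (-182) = 4849621244351 / 4032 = 1202783046.71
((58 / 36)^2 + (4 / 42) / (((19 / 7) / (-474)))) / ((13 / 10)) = -432025 / 40014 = -10.80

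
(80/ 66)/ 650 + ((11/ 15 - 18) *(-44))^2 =18571240748/ 32175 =577194.74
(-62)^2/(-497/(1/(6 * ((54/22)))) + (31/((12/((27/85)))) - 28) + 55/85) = -14376560/27473991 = -0.52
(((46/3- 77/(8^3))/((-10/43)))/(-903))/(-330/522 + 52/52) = 676309/3440640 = 0.20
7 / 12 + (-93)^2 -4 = 103747 / 12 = 8645.58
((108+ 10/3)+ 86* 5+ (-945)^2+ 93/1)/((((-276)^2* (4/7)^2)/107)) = 7028183827/1828224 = 3844.27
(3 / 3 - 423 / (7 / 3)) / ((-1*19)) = 1262 / 133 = 9.49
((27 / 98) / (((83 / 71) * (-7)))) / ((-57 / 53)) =33867 / 1081822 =0.03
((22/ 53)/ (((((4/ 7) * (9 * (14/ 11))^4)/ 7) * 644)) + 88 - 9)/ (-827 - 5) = -27739902282395/ 292146817277952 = -0.09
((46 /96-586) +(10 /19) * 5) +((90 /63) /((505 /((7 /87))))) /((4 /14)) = -519013209 /890416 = -582.89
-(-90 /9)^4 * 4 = -40000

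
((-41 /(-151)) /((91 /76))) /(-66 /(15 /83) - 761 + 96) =-15580 /70779891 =-0.00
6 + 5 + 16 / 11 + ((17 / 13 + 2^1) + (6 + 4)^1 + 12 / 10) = 19278 / 715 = 26.96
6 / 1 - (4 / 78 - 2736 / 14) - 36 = 45148 / 273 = 165.38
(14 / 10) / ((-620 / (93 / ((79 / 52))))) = -273 / 1975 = -0.14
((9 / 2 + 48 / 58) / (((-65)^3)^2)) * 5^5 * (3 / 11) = 0.00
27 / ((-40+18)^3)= -27 / 10648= -0.00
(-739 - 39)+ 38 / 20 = -7761 / 10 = -776.10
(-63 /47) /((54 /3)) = -0.07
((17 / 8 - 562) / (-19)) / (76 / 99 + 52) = 443421 / 794048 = 0.56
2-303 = -301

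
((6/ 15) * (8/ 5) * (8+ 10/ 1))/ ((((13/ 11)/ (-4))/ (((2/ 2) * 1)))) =-38.99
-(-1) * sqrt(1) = 1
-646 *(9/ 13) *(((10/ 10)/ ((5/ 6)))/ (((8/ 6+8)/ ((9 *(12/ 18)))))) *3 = -470934/ 455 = -1035.02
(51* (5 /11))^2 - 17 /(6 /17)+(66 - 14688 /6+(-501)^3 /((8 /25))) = -1141200368179 /2904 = -392975333.39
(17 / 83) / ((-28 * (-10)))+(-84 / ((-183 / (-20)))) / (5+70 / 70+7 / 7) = -1858163 / 1417640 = -1.31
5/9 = 0.56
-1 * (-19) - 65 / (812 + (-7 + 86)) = 16864 / 891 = 18.93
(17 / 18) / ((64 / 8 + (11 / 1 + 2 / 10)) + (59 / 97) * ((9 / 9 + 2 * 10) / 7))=0.04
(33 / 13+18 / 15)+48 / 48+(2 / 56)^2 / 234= 4.74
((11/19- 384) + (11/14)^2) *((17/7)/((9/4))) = -8078179/19551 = -413.18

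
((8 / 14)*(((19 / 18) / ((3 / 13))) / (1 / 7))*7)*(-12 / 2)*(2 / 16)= -1729 / 18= -96.06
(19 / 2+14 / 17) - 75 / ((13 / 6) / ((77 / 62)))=-447597 / 13702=-32.67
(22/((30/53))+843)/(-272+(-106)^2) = 3307/41115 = 0.08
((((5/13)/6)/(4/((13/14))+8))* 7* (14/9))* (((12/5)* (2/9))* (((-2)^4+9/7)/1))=847/1620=0.52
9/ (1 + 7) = 9/ 8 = 1.12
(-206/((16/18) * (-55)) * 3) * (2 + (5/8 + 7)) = 19467/160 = 121.67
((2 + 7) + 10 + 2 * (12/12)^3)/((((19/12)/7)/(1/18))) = 98/19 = 5.16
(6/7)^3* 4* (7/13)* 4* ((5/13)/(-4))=-4320/8281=-0.52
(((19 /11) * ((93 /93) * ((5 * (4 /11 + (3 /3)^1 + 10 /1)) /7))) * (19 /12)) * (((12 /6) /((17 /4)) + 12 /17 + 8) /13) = 225625 /14399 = 15.67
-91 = -91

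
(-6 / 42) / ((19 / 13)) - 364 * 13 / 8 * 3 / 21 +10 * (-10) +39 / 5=-235141 / 1330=-176.80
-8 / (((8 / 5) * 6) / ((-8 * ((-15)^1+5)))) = -200 / 3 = -66.67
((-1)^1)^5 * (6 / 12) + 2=3 / 2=1.50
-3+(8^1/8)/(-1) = -4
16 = 16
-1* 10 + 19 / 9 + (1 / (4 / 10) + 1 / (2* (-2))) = -5.64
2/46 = 1/23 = 0.04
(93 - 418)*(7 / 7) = -325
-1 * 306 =-306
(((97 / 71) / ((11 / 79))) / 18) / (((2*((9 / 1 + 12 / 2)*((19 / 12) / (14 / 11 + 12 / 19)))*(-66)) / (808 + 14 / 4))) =-824990917 / 3070337490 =-0.27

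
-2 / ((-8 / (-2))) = -1 / 2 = -0.50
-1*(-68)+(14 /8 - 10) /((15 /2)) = 66.90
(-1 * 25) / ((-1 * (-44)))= -25 / 44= -0.57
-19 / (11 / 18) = -342 / 11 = -31.09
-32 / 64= -1 / 2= -0.50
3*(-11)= -33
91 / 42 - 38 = -215 / 6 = -35.83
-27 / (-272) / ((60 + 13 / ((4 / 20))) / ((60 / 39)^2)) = 27 / 14365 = 0.00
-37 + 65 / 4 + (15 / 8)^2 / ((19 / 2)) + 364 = 208921 / 608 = 343.62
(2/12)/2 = 1/12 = 0.08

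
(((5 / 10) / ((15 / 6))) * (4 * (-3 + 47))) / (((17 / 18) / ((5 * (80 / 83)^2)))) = 20275200 / 117113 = 173.13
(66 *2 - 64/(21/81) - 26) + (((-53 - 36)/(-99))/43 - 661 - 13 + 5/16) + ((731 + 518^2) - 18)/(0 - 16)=-1050673181/59598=-17629.34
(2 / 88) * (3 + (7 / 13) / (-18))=695 / 10296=0.07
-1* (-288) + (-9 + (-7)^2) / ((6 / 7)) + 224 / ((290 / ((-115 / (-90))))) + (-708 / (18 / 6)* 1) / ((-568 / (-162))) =24863393 / 92655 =268.34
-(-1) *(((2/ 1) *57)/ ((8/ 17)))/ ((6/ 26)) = 4199/ 4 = 1049.75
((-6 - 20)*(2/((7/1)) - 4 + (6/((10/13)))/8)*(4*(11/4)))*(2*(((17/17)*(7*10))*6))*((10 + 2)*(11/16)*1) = 5429209.50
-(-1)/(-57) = -1/57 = -0.02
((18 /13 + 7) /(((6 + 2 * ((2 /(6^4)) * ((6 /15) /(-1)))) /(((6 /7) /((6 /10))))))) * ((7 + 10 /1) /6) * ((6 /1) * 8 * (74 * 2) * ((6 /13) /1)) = 106626067200 /5748197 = 18549.48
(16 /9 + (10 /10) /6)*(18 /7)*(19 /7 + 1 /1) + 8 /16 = 267 /14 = 19.07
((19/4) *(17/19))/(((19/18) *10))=153/380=0.40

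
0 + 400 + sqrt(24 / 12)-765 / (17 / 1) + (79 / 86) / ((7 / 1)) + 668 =sqrt(2) + 615925 / 602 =1024.55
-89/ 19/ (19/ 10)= -890/ 361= -2.47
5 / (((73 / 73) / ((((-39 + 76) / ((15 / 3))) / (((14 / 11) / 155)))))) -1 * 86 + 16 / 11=680915 / 154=4421.53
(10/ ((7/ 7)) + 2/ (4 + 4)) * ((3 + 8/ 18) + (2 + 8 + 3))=1517/ 9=168.56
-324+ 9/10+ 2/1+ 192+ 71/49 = -62549/490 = -127.65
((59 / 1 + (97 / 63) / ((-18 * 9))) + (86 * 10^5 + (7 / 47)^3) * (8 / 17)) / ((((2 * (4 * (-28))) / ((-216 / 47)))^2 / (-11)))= -801930241943509261 / 42793943546144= -18739.34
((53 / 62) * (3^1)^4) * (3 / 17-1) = -30051 / 527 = -57.02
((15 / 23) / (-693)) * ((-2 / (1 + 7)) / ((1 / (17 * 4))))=85 / 5313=0.02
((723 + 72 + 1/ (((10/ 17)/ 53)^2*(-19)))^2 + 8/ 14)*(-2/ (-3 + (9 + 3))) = -3417276488207/ 113715000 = -30051.24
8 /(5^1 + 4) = 8 /9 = 0.89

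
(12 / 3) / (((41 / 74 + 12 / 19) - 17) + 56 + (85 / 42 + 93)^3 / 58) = 12083456448 / 44810382140065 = 0.00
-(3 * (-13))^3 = 59319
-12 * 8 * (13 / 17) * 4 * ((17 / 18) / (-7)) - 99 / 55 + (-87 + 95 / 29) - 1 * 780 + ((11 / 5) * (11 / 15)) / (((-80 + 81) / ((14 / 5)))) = -62528143 / 76125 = -821.39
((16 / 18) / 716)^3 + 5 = 20905310663 / 4181062131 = 5.00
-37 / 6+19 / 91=-3253 / 546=-5.96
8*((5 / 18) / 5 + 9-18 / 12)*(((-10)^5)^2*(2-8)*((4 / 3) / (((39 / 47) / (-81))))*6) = 36817920000000000 / 13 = 2832147692307692.31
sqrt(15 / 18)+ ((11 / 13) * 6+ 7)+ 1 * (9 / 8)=sqrt(30) / 6+ 1373 / 104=14.11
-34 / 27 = -1.26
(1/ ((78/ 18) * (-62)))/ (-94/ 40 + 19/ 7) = -70/ 6851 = -0.01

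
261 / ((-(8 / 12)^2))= -2349 / 4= -587.25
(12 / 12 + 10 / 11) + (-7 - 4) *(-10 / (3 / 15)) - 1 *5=6016 / 11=546.91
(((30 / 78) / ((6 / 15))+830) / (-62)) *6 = -64815 / 806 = -80.42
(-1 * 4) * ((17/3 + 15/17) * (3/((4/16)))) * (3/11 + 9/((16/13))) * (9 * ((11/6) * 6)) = -4013010/17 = -236059.41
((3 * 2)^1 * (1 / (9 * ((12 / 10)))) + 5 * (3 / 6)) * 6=55 / 3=18.33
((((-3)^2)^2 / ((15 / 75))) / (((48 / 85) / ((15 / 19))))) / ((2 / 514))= 44236125 / 304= 145513.57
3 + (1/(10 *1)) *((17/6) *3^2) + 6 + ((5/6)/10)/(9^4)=2273389/196830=11.55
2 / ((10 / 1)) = 1 / 5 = 0.20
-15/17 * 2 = -30/17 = -1.76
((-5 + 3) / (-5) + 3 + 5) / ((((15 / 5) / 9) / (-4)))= -504 / 5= -100.80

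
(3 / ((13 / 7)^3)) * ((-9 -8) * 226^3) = -201924777768 / 2197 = -91909320.79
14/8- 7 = -21/4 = -5.25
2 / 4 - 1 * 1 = -1 / 2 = -0.50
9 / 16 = 0.56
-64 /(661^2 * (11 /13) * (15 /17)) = -14144 /72091965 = -0.00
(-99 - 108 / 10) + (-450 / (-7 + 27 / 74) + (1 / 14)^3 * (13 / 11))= -41.98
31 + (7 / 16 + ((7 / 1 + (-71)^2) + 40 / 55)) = 894109 / 176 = 5080.16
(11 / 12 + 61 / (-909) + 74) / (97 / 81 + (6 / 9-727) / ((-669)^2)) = 17400724119 / 278019872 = 62.59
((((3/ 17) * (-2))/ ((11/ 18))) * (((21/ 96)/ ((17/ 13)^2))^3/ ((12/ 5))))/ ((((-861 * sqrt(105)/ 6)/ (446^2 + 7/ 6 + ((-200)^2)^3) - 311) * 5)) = 683312843526453470110549770049337537356017/ 2109445450937631106577406645315190232468748763136 - 4926416435956691940856926789 * sqrt(105)/ 2109445450937631106577406645315190232468748763136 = 0.00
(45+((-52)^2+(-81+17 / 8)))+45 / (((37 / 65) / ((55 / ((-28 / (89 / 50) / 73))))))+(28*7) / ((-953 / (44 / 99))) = -38892283630 / 2221443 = -17507.67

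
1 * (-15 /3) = -5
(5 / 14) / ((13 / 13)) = 0.36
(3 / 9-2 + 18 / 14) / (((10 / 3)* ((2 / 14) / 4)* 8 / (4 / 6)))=-0.27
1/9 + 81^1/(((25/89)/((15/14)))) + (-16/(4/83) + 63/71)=-22.04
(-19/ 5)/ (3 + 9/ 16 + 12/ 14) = -2128/ 2475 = -0.86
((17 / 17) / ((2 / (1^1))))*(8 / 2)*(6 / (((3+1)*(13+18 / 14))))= 21 / 100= 0.21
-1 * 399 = -399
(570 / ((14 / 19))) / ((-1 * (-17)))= 5415 / 119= 45.50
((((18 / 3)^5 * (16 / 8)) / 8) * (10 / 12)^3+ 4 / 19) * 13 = 277927 / 19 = 14627.74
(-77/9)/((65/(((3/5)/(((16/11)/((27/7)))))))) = -0.21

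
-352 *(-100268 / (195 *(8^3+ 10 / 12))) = 70588672 / 200005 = 352.93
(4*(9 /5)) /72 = 1 /10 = 0.10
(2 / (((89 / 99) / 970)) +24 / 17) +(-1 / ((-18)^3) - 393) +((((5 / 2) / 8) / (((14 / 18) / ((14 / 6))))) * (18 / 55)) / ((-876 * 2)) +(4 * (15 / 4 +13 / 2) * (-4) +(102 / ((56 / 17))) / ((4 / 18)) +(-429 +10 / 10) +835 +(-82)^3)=-217924362048499151 / 396789357888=-549219.27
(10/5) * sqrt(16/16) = 2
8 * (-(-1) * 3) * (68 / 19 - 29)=-11592 / 19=-610.11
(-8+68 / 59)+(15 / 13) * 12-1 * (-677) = 524627 / 767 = 684.00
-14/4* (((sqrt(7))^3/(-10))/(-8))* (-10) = 49* sqrt(7)/16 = 8.10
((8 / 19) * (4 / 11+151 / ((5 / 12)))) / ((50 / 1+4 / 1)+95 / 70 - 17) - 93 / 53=2.23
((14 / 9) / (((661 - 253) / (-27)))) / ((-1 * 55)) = 7 / 3740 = 0.00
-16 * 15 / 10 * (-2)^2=-96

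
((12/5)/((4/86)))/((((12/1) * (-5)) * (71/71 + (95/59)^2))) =-149683/625300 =-0.24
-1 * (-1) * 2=2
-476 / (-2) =238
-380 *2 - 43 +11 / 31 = -24882 / 31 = -802.65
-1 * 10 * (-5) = 50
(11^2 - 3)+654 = 772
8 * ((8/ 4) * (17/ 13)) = 272/ 13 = 20.92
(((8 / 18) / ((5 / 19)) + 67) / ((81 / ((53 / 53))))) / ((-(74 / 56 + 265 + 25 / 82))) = -3548468 / 1115687115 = -0.00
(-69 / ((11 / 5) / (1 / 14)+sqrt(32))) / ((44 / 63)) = -152145 / 45832+108675* sqrt(2) / 252076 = -2.71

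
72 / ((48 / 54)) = 81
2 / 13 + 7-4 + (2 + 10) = 197 / 13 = 15.15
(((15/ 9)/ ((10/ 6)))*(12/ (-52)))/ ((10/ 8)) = -12/ 65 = -0.18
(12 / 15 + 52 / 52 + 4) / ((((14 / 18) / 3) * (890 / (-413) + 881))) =46197 / 1814815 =0.03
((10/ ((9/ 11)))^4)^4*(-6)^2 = 1837989194542886440000000000000000/ 205891132094649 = 8926995426388520948.48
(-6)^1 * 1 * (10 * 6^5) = -466560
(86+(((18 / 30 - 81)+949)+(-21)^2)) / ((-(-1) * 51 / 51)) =6978 / 5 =1395.60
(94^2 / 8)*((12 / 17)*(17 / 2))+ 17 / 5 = 33152 / 5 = 6630.40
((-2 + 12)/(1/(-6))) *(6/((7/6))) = -2160/7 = -308.57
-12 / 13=-0.92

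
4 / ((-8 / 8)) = -4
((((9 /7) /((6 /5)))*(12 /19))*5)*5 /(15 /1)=150 /133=1.13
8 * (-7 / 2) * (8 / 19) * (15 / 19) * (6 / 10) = -2016 / 361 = -5.58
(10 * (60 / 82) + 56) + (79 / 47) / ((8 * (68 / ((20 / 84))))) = 1393881283 / 22014048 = 63.32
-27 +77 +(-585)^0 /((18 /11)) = 911 /18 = 50.61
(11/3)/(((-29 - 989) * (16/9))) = -33/16288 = -0.00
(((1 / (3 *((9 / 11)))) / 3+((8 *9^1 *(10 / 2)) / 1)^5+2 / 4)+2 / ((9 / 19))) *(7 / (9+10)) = 2227701221054.42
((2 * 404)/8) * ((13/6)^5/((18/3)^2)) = 37500593/279936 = 133.96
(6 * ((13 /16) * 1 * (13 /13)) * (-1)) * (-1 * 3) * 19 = 2223 /8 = 277.88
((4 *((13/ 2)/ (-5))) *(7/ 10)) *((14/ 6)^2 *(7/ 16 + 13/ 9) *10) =-1208389/ 3240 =-372.96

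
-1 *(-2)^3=8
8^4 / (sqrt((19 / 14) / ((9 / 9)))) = 4096* sqrt(266) / 19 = 3515.99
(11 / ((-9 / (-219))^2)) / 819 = 58619 / 7371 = 7.95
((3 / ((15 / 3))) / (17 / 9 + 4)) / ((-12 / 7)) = -63 / 1060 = -0.06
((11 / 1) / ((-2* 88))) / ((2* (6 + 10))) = -1 / 512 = -0.00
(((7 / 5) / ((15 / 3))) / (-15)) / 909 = -7 / 340875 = -0.00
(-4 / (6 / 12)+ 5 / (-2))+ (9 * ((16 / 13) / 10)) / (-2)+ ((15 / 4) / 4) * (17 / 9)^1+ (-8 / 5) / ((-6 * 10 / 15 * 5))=-9.20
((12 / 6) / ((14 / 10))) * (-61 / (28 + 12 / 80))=-12200 / 3941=-3.10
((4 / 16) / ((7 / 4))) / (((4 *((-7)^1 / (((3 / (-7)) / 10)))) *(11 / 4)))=3 / 37730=0.00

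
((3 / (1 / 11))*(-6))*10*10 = -19800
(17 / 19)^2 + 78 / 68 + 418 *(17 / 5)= 87338569 / 61370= 1423.15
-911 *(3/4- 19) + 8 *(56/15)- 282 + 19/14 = 6877489/420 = 16374.97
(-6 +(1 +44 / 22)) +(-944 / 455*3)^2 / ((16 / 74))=36472461 / 207025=176.17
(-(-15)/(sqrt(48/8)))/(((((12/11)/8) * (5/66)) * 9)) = 242 * sqrt(6)/9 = 65.86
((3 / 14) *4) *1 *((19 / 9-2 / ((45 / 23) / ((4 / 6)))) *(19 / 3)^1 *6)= 14668 / 315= 46.57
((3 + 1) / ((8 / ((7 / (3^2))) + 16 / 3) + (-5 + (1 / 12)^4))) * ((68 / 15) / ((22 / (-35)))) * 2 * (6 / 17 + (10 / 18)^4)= -10033393664 / 4120116759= -2.44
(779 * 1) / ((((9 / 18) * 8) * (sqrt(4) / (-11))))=-8569 / 8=-1071.12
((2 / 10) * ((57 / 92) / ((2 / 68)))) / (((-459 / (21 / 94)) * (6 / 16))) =-266 / 48645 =-0.01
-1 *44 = -44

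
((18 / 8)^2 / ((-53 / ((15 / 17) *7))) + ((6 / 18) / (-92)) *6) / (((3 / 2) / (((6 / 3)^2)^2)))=-405646 / 62169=-6.52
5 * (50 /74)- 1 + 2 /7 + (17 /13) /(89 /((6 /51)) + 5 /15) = 40759188 /15289547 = 2.67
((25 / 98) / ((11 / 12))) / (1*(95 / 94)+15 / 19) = 53580 / 346577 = 0.15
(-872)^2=760384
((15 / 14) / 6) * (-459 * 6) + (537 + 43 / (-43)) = 619 / 14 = 44.21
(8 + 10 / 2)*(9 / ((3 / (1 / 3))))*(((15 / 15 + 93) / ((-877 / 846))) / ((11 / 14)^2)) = -1909.47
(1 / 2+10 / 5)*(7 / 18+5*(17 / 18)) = 115 / 9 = 12.78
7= 7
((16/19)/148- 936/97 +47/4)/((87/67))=1.62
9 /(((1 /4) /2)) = 72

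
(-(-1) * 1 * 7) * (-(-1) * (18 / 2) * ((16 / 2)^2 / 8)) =504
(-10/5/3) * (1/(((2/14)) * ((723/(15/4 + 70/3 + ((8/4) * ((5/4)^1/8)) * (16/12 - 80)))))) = -35/2169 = -0.02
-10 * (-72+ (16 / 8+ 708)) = -6380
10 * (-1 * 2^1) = -20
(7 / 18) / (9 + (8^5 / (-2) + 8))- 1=-294613 / 294606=-1.00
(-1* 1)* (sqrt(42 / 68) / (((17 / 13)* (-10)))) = 13* sqrt(714) / 5780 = 0.06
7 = 7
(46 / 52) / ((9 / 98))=1127 / 117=9.63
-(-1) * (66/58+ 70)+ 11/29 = 2074/29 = 71.52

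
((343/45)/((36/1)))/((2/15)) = 343/216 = 1.59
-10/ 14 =-5/ 7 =-0.71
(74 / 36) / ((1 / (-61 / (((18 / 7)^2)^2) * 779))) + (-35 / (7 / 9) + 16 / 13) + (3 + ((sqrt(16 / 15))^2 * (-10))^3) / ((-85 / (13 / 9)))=-4713130701707 / 2087972640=-2257.28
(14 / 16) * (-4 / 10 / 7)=-0.05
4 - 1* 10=-6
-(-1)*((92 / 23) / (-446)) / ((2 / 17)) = -17 / 223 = -0.08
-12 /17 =-0.71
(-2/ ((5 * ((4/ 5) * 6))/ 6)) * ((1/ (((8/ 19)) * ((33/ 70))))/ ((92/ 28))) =-4655/ 6072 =-0.77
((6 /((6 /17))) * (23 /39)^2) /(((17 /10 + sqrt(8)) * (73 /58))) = -88670980 /56737863 + 104318800 * sqrt(2) /56737863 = 1.04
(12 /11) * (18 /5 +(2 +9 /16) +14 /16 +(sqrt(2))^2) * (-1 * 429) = -84591 /20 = -4229.55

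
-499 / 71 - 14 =-1493 / 71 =-21.03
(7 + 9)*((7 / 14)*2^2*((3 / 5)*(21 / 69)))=672 / 115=5.84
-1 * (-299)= 299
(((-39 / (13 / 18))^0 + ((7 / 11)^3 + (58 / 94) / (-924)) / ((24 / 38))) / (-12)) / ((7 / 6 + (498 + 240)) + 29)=-88719901 / 581263629408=-0.00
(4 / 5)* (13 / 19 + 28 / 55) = 4988 / 5225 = 0.95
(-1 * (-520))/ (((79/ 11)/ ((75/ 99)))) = 13000/ 237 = 54.85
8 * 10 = 80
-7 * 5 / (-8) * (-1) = -35 / 8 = -4.38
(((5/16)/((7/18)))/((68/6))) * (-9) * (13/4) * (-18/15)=9477/3808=2.49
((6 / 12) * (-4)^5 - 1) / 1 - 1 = -514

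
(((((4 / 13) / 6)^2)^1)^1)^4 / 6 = 128 / 16056027781443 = 0.00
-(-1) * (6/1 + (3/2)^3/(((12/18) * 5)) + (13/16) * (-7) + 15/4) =203/40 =5.08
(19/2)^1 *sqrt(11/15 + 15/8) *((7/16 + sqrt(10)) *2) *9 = 399 *sqrt(9390)/320 + 57 *sqrt(939)/2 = 994.15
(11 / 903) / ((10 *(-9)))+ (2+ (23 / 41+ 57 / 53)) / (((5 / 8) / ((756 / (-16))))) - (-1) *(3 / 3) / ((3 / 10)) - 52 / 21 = -48398635547 / 176599710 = -274.06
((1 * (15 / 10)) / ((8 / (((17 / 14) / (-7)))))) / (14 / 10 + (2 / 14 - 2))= 255 / 3584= 0.07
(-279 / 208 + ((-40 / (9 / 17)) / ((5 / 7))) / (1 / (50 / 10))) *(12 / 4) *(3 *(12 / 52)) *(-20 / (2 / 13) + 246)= -86355417 / 676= -127744.70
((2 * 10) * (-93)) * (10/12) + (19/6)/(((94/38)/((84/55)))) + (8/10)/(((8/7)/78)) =-772111/517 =-1493.44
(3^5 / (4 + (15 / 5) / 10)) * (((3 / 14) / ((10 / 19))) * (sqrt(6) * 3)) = 41553 * sqrt(6) / 602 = 169.08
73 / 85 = 0.86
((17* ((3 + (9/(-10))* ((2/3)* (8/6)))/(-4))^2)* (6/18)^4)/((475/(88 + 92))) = 2057/85500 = 0.02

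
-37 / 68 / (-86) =0.01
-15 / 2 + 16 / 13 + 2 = -4.27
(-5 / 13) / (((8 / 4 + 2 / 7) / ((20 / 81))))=-175 / 4212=-0.04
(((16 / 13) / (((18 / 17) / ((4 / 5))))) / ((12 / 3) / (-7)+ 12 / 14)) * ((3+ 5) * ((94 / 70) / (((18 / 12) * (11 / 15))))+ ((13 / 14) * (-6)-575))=-11954944 / 6435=-1857.80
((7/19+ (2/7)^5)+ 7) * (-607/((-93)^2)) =-1428627916/2761911117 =-0.52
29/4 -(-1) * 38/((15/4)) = 1043/60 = 17.38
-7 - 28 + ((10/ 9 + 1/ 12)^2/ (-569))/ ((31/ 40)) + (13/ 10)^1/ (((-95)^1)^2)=-2256745549004/ 64472749875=-35.00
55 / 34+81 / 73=6769 / 2482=2.73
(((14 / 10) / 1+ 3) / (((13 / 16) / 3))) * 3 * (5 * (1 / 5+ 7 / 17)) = 12672 / 85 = 149.08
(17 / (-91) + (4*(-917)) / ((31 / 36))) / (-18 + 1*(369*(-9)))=12016895 / 9419319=1.28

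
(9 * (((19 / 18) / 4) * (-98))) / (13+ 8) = -133 / 12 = -11.08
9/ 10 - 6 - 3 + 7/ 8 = -7.22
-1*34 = -34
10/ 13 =0.77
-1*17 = -17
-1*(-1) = 1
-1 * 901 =-901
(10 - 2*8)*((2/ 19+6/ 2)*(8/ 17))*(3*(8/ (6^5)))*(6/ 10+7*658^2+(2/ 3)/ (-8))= -82015.44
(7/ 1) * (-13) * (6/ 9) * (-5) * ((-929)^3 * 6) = -1459212461980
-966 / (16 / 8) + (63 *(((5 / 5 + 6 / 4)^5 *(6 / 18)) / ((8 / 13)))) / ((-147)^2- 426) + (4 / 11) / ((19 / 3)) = -182392286585 / 377791744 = -482.79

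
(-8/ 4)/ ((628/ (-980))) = 490/ 157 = 3.12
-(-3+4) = -1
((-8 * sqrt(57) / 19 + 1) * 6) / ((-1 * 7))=-6 / 7 + 48 * sqrt(57) / 133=1.87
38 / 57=2 / 3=0.67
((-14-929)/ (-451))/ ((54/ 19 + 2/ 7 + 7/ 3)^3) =1460987577/ 113805794729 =0.01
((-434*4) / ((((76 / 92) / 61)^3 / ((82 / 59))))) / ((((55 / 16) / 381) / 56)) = -134205270468047407104 / 22257455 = -6029677268494.87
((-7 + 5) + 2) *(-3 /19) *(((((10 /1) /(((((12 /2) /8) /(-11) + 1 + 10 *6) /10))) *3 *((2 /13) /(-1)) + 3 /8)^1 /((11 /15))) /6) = 0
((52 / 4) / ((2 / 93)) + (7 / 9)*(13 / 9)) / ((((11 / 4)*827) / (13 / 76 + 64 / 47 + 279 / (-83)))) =-0.49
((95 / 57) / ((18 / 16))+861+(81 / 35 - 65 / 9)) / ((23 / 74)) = 2759.15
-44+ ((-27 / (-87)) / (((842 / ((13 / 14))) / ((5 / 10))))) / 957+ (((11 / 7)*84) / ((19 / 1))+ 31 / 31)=-149399578819 / 4143929944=-36.05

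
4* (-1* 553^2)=-1223236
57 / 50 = 1.14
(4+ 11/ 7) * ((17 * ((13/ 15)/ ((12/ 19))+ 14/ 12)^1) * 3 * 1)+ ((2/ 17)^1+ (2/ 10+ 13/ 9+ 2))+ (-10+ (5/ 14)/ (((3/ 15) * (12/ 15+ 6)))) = 1532455/ 2142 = 715.43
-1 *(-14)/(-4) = -7/2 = -3.50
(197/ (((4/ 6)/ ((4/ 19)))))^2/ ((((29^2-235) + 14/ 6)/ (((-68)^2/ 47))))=19380904128/ 30964775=625.90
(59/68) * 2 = 59/34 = 1.74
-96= -96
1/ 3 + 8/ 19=43/ 57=0.75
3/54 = 1/18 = 0.06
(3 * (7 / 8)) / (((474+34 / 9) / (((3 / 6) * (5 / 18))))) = 21 / 27520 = 0.00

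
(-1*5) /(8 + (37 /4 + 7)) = -20 /97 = -0.21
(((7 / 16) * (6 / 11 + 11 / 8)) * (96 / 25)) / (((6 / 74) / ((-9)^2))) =3545451 / 1100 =3223.14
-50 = -50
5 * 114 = 570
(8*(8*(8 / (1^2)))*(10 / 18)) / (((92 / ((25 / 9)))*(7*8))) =0.15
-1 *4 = -4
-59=-59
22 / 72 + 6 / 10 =163 / 180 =0.91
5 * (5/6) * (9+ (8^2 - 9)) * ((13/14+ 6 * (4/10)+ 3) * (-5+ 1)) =-141760/21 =-6750.48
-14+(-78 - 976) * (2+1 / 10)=-11137 / 5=-2227.40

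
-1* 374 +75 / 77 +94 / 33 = -85511 / 231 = -370.18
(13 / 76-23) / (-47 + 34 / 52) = 0.49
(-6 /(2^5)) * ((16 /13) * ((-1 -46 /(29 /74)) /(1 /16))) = 164784 /377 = 437.09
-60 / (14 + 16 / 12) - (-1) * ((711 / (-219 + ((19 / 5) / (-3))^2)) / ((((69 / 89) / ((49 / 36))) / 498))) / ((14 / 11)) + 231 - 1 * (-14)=-9025489705 / 4500088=-2005.63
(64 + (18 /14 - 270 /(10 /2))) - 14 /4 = 109 /14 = 7.79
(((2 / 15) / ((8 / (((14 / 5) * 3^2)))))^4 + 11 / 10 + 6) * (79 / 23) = 3520988999 / 143750000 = 24.49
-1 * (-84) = 84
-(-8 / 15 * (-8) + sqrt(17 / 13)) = -64 / 15 -sqrt(221) / 13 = -5.41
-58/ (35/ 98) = -812/ 5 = -162.40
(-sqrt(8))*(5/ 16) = -5*sqrt(2)/ 8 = -0.88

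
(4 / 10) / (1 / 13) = 26 / 5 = 5.20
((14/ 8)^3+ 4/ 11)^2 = 16232841/ 495616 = 32.75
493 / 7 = 70.43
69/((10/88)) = 3036/5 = 607.20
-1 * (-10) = 10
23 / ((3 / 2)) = 46 / 3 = 15.33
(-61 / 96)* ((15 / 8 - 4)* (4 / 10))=0.54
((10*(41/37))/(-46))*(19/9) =-3895/7659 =-0.51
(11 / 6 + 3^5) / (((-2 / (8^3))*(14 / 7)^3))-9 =-23531 / 3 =-7843.67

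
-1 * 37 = -37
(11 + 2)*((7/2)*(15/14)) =195/4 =48.75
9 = 9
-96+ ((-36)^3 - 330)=-47082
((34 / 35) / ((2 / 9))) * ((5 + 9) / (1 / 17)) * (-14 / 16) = -18207 / 20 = -910.35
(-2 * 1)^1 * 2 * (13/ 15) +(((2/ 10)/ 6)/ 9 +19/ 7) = -0.75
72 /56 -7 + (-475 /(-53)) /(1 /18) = 57730 /371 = 155.61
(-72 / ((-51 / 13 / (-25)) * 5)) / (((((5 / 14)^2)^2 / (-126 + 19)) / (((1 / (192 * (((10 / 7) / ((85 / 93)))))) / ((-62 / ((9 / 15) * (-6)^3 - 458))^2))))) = 50449971083057 / 279290625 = 180636.11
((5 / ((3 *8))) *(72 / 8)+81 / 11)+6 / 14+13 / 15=97333 / 9240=10.53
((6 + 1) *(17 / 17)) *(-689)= -4823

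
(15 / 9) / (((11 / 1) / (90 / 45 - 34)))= -160 / 33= -4.85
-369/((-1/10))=3690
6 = 6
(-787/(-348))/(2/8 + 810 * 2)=787/563847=0.00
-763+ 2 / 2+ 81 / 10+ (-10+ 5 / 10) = -3817 / 5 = -763.40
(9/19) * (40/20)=18/19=0.95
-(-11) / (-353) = -0.03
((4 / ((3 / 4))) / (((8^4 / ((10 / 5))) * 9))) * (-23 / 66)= -23 / 228096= -0.00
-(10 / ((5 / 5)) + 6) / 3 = -16 / 3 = -5.33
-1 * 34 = -34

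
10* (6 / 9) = 6.67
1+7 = 8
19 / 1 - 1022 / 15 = -737 / 15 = -49.13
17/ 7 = 2.43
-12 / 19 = -0.63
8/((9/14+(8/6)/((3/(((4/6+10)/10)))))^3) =54010152000/9407293631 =5.74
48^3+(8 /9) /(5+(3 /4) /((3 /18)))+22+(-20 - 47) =18903553 /171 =110547.09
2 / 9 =0.22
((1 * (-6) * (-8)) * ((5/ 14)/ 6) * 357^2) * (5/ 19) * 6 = 10924200/ 19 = 574957.89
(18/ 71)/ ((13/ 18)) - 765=-705771/ 923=-764.65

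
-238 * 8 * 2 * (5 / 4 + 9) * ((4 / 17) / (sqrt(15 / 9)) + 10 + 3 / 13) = -5191256 / 13 - 9184 * sqrt(15) / 5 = -406441.28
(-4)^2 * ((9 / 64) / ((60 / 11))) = 33 / 80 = 0.41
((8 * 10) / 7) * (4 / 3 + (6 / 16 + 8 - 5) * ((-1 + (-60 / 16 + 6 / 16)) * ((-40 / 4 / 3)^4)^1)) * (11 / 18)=-2404490 / 189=-12722.17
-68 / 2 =-34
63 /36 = 7 /4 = 1.75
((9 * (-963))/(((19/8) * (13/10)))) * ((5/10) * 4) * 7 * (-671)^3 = 2932610463145440/247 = 11872916854839.84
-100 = -100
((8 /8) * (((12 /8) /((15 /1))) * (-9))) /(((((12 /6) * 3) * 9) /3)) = -1 /20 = -0.05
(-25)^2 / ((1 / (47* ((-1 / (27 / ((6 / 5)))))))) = -11750 / 9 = -1305.56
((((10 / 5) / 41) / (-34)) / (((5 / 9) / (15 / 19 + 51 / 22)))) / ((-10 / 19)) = 11691 / 766700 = 0.02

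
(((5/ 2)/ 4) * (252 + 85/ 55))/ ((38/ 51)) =711195/ 3344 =212.68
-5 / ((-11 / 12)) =60 / 11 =5.45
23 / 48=0.48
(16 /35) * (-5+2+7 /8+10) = 3.60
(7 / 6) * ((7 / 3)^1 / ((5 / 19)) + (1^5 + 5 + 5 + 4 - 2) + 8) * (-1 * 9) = -1568 / 5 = -313.60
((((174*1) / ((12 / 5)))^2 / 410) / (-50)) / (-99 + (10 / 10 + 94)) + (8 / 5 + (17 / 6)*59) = 6645179 / 39360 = 168.83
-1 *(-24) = 24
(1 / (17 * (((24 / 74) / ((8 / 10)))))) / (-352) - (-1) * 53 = 4757243 / 89760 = 53.00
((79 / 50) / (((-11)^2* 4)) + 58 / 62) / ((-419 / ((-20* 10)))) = 704249 / 1571669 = 0.45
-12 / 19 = -0.63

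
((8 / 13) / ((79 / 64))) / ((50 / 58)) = 14848 / 25675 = 0.58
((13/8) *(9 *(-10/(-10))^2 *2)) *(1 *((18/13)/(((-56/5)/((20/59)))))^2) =455625/8869588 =0.05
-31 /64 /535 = -31 /34240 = -0.00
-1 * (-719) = 719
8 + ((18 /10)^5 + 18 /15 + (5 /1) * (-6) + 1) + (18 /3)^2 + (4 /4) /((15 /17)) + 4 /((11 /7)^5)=55330751497 /1509853125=36.65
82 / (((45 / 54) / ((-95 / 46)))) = -4674 / 23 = -203.22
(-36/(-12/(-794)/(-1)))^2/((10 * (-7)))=-2836962/35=-81056.06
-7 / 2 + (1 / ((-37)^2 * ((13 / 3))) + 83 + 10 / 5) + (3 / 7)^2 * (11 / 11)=142465279 / 1744106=81.68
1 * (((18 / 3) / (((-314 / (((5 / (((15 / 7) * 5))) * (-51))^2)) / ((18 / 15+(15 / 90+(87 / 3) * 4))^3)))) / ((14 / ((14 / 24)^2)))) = -4327031312838647 / 10173600000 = -425319.58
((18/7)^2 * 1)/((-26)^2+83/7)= 36/3745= 0.01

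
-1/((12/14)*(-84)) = 1/72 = 0.01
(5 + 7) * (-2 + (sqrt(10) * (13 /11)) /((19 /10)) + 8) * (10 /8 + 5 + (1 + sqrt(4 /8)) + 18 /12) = 6 * (65 * sqrt(10) + 627) * (2 * sqrt(2) + 35) /209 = 904.13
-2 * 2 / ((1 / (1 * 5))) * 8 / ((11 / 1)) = -160 / 11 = -14.55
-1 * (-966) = 966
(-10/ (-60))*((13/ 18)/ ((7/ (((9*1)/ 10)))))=13/ 840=0.02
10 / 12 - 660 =-3955 / 6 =-659.17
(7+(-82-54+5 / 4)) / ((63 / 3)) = -73 / 12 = -6.08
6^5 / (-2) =-3888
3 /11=0.27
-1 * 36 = -36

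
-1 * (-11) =11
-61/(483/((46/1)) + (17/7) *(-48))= 854/1485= 0.58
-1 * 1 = -1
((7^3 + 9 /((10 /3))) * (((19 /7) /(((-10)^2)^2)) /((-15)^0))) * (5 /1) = 65683 /140000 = 0.47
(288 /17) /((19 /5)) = 1440 /323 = 4.46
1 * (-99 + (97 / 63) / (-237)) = -1478266 / 14931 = -99.01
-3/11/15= -0.02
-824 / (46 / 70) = -28840 / 23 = -1253.91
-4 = -4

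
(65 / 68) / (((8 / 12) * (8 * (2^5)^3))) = 195 / 35651584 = 0.00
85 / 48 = 1.77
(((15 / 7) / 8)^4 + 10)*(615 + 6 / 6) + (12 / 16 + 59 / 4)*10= 6318.17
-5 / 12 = -0.42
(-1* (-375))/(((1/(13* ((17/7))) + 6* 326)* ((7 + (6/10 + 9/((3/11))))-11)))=414375/63977884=0.01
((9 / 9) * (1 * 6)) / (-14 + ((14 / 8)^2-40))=-96 / 815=-0.12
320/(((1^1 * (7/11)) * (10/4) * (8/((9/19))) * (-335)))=-1584/44555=-0.04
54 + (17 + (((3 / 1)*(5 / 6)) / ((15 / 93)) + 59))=291 / 2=145.50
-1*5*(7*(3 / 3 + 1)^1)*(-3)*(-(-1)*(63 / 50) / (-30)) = -441 / 50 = -8.82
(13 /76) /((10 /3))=39 /760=0.05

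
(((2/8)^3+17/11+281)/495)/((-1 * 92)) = -198923/32060160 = -0.01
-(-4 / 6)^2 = -4 / 9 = -0.44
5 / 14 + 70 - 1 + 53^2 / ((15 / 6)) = 83507 / 70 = 1192.96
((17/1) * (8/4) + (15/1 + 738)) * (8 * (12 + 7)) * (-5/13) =-598120/13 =-46009.23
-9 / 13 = -0.69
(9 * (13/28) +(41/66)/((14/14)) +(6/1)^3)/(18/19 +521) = 3876361/9163308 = 0.42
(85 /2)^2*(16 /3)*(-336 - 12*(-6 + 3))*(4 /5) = -2312000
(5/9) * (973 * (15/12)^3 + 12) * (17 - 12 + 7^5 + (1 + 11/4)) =13720867265/768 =17865712.58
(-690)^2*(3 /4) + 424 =357499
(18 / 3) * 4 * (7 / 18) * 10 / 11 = 280 / 33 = 8.48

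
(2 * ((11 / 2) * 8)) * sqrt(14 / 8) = 44 * sqrt(7) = 116.41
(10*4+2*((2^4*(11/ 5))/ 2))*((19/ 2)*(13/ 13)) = 3572/ 5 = 714.40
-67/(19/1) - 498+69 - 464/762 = -3135466/7239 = -433.14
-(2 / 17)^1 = -2 / 17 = -0.12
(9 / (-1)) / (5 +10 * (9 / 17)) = -153 / 175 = -0.87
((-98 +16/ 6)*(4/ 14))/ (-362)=286/ 3801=0.08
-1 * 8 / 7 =-8 / 7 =-1.14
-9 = -9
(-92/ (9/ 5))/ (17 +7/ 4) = -368/ 135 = -2.73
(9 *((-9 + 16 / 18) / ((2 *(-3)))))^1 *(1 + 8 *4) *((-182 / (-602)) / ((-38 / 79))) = -824681 / 3268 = -252.35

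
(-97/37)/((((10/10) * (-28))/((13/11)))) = 1261/11396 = 0.11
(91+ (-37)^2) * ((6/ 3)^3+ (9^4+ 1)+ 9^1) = 9605340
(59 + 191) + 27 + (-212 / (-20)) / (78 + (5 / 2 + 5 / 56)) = 6253473 / 22565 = 277.13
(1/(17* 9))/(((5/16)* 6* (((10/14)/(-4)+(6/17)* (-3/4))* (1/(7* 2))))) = -3136/28485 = -0.11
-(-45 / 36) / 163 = 5 / 652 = 0.01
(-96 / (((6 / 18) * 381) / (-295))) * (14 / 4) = 99120 / 127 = 780.47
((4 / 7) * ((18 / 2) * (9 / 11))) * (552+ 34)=189864 / 77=2465.77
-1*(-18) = 18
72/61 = 1.18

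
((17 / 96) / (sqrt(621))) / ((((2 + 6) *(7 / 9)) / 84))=17 *sqrt(69) / 1472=0.10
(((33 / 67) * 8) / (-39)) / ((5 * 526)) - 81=-92774609 / 1145365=-81.00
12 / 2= 6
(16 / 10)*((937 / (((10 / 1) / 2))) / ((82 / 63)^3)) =234294039 / 1723025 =135.98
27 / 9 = 3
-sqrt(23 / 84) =-sqrt(483) / 42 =-0.52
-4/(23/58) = -232/23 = -10.09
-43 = -43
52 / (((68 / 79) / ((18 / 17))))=63.97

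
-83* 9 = -747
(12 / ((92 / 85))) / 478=255 / 10994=0.02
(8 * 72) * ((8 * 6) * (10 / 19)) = 276480 / 19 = 14551.58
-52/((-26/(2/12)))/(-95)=-1/285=-0.00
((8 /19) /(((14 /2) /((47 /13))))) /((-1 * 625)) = -376 /1080625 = -0.00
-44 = -44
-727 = -727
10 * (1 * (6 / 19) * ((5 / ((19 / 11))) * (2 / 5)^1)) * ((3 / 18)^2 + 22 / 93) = 32450 / 33573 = 0.97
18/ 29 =0.62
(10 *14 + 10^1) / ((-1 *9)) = -50 / 3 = -16.67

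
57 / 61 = 0.93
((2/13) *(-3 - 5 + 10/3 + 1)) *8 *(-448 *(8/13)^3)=40370176/85683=471.16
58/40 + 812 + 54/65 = 211713/260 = 814.28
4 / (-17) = -4 / 17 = -0.24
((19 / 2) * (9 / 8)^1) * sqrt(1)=10.69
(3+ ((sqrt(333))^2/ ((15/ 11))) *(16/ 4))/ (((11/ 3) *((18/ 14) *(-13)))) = -11431/ 715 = -15.99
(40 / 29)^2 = 1.90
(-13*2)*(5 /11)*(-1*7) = 910 /11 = 82.73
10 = 10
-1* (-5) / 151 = 5 / 151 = 0.03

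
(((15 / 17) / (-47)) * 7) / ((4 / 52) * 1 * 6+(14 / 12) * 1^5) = -8190 / 101473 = -0.08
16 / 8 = 2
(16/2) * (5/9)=40/9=4.44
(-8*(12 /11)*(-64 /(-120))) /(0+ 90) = -128 /2475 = -0.05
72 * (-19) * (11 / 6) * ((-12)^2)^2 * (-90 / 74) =2340264960 / 37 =63250404.32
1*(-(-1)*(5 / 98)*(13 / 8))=65 / 784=0.08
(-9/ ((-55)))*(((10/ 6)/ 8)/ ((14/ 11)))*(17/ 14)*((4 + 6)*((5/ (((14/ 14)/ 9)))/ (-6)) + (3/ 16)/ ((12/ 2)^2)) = -34969/ 14336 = -2.44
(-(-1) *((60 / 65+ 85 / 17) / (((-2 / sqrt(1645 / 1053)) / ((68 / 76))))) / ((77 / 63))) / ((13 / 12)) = -714 *sqrt(21385) / 41743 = -2.50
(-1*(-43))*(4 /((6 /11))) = 946 /3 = 315.33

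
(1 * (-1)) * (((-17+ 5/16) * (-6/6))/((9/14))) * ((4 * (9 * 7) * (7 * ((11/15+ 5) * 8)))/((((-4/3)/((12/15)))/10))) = 63007728/5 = 12601545.60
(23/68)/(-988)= -23/67184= -0.00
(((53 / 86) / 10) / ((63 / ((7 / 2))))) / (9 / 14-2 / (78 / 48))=-4823 / 828180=-0.01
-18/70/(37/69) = -621/1295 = -0.48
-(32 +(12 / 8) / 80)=-5123 / 160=-32.02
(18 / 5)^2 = 324 / 25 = 12.96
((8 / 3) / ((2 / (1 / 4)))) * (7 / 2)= 7 / 6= 1.17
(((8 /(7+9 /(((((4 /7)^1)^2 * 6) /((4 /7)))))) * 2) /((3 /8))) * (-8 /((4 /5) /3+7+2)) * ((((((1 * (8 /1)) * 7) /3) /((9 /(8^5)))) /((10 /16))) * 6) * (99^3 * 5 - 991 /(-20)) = -12113785438463.51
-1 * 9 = -9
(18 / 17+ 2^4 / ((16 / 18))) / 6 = 54 / 17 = 3.18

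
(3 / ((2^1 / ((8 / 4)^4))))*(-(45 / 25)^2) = -1944 / 25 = -77.76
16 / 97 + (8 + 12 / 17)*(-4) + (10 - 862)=-1462100 / 1649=-886.66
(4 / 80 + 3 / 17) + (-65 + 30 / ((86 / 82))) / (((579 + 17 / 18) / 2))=15407929 / 152618180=0.10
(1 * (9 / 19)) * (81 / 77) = 729 / 1463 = 0.50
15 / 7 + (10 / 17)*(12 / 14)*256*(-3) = -45825 / 119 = -385.08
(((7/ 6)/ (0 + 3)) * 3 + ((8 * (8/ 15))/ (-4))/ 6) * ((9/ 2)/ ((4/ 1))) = 89/ 80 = 1.11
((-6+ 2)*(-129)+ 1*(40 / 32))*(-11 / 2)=-2844.88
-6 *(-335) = 2010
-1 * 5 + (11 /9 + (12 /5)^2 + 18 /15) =716 /225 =3.18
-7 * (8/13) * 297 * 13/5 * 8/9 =-14784/5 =-2956.80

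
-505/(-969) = 505/969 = 0.52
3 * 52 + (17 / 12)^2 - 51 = 15409 / 144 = 107.01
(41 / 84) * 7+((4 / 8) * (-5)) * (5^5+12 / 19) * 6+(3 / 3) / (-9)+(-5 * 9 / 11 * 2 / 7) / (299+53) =-108642051667 / 2317392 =-46881.17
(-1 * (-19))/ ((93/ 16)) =304/ 93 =3.27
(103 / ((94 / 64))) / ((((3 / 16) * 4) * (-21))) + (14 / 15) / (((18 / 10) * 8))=-155905 / 35532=-4.39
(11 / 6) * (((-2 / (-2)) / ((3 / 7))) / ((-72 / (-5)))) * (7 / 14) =385 / 2592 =0.15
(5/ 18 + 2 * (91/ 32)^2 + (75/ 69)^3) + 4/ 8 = 18.24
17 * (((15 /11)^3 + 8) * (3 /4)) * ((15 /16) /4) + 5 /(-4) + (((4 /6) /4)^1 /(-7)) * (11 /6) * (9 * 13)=59930413 /2385152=25.13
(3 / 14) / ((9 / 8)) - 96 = -2012 / 21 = -95.81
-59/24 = -2.46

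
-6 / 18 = -1 / 3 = -0.33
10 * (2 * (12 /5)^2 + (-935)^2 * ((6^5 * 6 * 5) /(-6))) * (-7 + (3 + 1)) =5098480198272 /5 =1019696039654.40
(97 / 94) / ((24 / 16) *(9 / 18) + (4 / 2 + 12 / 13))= 2522 / 8977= 0.28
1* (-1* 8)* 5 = -40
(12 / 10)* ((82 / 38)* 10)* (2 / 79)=984 / 1501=0.66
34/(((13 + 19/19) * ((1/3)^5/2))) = 8262/7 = 1180.29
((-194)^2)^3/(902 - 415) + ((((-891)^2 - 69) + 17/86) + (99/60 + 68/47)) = 2154814245999648381/19684540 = 109467340664.28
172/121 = 1.42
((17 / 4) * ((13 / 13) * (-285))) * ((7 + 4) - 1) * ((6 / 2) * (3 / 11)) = -9910.23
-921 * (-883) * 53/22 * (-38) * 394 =-322660666194/11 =-29332787835.82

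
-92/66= -46/33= -1.39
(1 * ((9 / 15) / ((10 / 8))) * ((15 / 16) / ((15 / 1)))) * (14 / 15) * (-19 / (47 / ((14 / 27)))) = -931 / 158625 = -0.01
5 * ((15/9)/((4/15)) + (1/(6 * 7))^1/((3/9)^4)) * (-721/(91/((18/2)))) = -1061415/364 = -2915.98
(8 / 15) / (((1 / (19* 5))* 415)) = 152 / 1245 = 0.12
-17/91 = -0.19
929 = 929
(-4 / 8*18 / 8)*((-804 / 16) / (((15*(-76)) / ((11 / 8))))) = -6633 / 97280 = -0.07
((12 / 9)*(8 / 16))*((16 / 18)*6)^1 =32 / 9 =3.56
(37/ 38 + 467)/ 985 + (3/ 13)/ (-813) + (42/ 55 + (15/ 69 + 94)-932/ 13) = 158560153197/ 6672414034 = 23.76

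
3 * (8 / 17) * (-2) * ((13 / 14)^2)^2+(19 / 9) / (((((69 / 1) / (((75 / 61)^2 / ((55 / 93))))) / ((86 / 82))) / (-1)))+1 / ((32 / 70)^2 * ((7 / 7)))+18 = 20.60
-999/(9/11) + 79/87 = -106148/87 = -1220.09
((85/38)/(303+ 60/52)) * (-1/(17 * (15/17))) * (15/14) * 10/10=-1105/2103528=-0.00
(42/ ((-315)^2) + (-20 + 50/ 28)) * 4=-344242/ 4725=-72.86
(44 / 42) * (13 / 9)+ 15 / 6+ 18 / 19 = 35627 / 7182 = 4.96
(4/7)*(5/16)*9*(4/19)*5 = 225/133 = 1.69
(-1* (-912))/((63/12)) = 1216/7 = 173.71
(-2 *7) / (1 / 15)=-210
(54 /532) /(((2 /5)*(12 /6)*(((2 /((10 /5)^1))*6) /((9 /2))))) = 405 /4256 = 0.10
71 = 71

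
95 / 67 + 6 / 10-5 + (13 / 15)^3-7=-2110001 / 226125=-9.33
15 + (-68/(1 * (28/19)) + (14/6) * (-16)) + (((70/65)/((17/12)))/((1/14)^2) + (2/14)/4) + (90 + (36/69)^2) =1677584023/9820356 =170.83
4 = 4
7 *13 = 91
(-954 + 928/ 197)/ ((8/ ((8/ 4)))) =-93505/ 394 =-237.32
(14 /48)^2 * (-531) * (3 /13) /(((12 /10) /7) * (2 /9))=-910665 /3328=-273.64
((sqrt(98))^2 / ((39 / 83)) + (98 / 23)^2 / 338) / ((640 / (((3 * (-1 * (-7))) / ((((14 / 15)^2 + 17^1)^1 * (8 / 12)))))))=13218642045 / 23006810944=0.57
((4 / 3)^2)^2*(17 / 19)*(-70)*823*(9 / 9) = -250718720 / 1539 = -162910.15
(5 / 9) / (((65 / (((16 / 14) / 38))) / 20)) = 0.01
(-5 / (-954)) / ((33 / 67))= 335 / 31482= 0.01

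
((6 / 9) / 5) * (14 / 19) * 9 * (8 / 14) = 0.51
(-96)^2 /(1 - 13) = -768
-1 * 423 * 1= -423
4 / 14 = 2 / 7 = 0.29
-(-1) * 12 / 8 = 3 / 2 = 1.50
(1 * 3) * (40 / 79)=120 / 79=1.52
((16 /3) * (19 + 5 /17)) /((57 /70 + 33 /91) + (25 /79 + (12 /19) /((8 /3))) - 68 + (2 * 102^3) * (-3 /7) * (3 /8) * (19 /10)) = -358414784 /2257590999945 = -0.00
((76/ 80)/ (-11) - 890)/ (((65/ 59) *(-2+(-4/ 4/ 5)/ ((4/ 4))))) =888717/ 2420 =367.24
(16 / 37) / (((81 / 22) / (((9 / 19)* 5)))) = 1760 / 6327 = 0.28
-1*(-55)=55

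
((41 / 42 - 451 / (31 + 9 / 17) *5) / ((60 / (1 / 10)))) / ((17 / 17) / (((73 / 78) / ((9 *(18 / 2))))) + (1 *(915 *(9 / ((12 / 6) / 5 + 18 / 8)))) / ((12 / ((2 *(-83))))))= 3072167843 / 1120994242905600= 0.00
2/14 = 1/7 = 0.14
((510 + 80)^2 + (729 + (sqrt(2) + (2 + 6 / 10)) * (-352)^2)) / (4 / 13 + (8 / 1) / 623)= 22806784 * sqrt(2) / 59 + 27171310803 / 12980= 2639993.58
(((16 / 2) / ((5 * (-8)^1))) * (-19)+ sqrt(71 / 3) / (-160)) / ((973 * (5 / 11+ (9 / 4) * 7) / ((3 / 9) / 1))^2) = 36784 / 21657945375045 - 121 * sqrt(213) / 129947672250270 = 0.00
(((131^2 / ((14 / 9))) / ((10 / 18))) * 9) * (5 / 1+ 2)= 12510369 / 10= 1251036.90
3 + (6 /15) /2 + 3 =6.20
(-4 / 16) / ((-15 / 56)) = 14 / 15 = 0.93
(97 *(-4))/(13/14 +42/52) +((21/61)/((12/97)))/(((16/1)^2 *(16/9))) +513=22860307921/78954496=289.54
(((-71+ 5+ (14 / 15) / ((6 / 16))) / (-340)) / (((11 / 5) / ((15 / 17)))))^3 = 2918076589 / 6939454537224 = 0.00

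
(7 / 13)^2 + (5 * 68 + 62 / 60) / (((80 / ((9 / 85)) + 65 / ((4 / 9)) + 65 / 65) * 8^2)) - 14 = -12043583603 / 878827040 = -13.70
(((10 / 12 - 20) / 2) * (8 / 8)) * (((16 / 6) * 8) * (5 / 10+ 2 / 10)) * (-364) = 468832 / 9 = 52092.44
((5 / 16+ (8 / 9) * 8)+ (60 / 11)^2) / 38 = 647749 / 662112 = 0.98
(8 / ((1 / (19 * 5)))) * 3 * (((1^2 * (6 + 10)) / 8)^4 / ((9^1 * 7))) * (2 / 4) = 289.52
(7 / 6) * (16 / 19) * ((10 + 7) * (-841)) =-800632 / 57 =-14046.18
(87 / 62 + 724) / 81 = 44975 / 5022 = 8.96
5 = 5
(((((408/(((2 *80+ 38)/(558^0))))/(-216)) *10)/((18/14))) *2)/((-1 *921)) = 1190/7385499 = 0.00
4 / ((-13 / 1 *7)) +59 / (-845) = -673 / 5915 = -0.11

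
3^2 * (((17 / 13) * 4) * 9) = 423.69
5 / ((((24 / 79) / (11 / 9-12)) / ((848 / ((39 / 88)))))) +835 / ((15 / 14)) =-356581682 / 1053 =-338634.08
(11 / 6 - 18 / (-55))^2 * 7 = 3558583 / 108900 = 32.68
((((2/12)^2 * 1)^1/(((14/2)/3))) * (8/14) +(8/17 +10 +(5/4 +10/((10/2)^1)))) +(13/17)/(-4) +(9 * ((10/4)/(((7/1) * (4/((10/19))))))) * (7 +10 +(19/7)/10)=7916359/379848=20.84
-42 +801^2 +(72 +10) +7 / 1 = 641648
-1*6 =-6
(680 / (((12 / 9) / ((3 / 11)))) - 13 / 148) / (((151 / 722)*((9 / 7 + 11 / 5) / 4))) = 2859262595 / 3748877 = 762.70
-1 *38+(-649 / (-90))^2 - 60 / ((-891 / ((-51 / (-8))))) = 1285661 / 89100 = 14.43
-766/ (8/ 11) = -4213/ 4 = -1053.25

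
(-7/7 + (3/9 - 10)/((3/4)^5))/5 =-6085/729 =-8.35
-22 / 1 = -22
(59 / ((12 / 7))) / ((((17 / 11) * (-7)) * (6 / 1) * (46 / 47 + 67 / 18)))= -30503 / 270436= -0.11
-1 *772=-772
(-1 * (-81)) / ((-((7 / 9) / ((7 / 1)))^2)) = -6561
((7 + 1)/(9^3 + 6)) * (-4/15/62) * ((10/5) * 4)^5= -524288/341775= -1.53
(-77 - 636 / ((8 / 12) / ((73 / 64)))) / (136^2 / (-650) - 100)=12117625 / 1335936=9.07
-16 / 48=-1 / 3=-0.33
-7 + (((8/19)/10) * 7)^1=-637/95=-6.71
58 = 58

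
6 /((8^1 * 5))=3 /20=0.15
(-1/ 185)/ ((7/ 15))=-3/ 259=-0.01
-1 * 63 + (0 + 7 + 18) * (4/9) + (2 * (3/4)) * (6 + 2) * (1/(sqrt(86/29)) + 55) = 6 * sqrt(2494)/43 + 5473/9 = 615.08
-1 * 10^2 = -100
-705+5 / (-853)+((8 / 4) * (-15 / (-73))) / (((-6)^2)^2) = -9482397895 / 13450104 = -705.01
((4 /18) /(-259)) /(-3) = 2 /6993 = 0.00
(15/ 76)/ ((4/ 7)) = 105/ 304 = 0.35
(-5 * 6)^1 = -30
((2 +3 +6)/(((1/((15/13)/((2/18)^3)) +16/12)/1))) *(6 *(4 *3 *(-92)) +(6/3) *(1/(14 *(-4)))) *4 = -22309619805/102151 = -218398.45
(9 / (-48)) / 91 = -3 / 1456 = -0.00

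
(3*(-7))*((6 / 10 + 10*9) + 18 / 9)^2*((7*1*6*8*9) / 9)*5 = -1512587664 / 5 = -302517532.80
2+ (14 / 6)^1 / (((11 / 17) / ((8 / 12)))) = 436 / 99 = 4.40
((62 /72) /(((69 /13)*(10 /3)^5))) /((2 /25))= 3627 /736000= 0.00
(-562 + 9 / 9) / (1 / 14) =-7854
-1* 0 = 0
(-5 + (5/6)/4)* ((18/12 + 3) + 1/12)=-21.96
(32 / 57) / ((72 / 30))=40 / 171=0.23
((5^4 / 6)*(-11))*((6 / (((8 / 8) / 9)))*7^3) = -21223125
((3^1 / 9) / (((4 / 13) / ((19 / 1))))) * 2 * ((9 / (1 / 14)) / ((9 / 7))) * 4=48412 / 3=16137.33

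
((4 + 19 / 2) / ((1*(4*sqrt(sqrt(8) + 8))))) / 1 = 1.03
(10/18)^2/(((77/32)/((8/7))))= 6400/43659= 0.15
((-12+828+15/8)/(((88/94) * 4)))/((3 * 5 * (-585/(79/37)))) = -2699351/50793600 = -0.05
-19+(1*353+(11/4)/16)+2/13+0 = 278159/832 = 334.33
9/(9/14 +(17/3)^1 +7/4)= 1.12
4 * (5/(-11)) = -20/11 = -1.82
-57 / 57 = -1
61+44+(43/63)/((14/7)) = 13273/126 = 105.34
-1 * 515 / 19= -515 / 19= -27.11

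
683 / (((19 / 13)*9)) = 8879 / 171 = 51.92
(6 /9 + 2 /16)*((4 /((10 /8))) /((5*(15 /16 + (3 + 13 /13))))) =608 /5925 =0.10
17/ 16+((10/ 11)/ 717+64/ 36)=1075741/ 378576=2.84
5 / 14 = 0.36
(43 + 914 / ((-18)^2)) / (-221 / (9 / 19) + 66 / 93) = -230113 / 2339478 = -0.10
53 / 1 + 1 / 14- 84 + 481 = 6301 / 14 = 450.07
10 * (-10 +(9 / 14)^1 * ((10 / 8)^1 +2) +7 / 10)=-2019 / 28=-72.11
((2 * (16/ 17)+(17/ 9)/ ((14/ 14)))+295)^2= 2089586944/ 23409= 89264.25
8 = 8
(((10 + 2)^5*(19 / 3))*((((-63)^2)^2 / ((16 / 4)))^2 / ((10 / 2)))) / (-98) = -249411752379895392 / 5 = -49882350475979078.40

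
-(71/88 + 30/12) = -291/88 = -3.31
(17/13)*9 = 153/13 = 11.77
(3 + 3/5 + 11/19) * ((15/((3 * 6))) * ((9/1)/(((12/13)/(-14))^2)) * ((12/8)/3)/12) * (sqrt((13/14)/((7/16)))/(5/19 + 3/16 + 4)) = 98.33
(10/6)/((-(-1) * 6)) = 5/18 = 0.28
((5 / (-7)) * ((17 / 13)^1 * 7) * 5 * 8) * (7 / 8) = -2975 / 13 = -228.85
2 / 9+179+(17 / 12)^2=8699 / 48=181.23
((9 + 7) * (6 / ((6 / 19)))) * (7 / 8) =266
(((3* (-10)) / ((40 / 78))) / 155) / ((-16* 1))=117 / 4960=0.02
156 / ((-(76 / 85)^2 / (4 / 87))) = -93925 / 10469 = -8.97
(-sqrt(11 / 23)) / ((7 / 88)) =-88 * sqrt(253) / 161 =-8.69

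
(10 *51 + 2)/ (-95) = -512/ 95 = -5.39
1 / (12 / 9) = 3 / 4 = 0.75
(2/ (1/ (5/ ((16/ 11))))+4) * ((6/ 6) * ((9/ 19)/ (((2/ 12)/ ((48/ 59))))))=28188/ 1121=25.15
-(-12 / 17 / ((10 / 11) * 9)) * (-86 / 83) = -1892 / 21165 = -0.09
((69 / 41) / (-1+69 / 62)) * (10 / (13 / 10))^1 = 427800 / 3731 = 114.66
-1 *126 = -126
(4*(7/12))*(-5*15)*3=-525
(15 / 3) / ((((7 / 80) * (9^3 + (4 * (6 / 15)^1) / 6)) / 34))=204000 / 76573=2.66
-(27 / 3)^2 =-81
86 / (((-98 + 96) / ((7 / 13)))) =-301 / 13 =-23.15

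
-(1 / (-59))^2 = -1 / 3481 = -0.00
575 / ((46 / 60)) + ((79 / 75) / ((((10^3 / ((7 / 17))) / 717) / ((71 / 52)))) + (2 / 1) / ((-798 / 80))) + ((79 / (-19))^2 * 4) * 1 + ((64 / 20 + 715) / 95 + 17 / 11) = 1526843375035087 / 1842941100000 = 828.48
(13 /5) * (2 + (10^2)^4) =1300000026 /5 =260000005.20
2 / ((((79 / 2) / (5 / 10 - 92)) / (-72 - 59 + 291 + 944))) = -404064 / 79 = -5114.73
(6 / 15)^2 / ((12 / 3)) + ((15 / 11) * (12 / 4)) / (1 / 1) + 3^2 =3611 / 275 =13.13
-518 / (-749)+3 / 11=1135 / 1177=0.96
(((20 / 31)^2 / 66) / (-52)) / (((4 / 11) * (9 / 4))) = -50 / 337311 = -0.00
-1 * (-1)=1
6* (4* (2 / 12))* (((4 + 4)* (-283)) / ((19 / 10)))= -90560 / 19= -4766.32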